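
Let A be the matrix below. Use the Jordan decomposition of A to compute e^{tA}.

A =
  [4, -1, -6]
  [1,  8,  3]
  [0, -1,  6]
e^{tA} =
  [3*t^2*exp(6*t)/2 - 2*t*exp(6*t) + exp(6*t), 3*t^2*exp(6*t) - t*exp(6*t), 9*t^2*exp(6*t)/2 - 6*t*exp(6*t)]
  [t*exp(6*t), 2*t*exp(6*t) + exp(6*t), 3*t*exp(6*t)]
  [-t^2*exp(6*t)/2, -t^2*exp(6*t) - t*exp(6*t), -3*t^2*exp(6*t)/2 + exp(6*t)]

Strategy: write A = P · J · P⁻¹ where J is a Jordan canonical form, so e^{tA} = P · e^{tJ} · P⁻¹, and e^{tJ} can be computed block-by-block.

A has Jordan form
J =
  [6, 1, 0]
  [0, 6, 1]
  [0, 0, 6]
(up to reordering of blocks).

Per-block formulas:
  For a 3×3 Jordan block J_3(6): exp(t · J_3(6)) = e^(6t)·(I + t·N + (t^2/2)·N^2), where N is the 3×3 nilpotent shift.

After assembling e^{tJ} and conjugating by P, we get:

e^{tA} =
  [3*t^2*exp(6*t)/2 - 2*t*exp(6*t) + exp(6*t), 3*t^2*exp(6*t) - t*exp(6*t), 9*t^2*exp(6*t)/2 - 6*t*exp(6*t)]
  [t*exp(6*t), 2*t*exp(6*t) + exp(6*t), 3*t*exp(6*t)]
  [-t^2*exp(6*t)/2, -t^2*exp(6*t) - t*exp(6*t), -3*t^2*exp(6*t)/2 + exp(6*t)]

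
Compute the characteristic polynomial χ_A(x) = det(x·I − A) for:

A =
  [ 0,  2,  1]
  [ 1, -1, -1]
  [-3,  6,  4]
x^3 - 3*x^2 + 3*x - 1

Expanding det(x·I − A) (e.g. by cofactor expansion or by noting that A is similar to its Jordan form J, which has the same characteristic polynomial as A) gives
  χ_A(x) = x^3 - 3*x^2 + 3*x - 1
which factors as (x - 1)^3. The eigenvalues (with algebraic multiplicities) are λ = 1 with multiplicity 3.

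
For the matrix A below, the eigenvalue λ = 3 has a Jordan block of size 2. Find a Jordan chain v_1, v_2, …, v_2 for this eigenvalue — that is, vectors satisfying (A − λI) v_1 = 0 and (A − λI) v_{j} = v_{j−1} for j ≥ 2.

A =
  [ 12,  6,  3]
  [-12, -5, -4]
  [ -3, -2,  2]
A Jordan chain for λ = 3 of length 2:
v_1 = (9, -12, -3)ᵀ
v_2 = (1, 0, 0)ᵀ

Let N = A − (3)·I. We want v_2 with N^2 v_2 = 0 but N^1 v_2 ≠ 0; then v_{j-1} := N · v_j for j = 2, …, 2.

Pick v_2 = (1, 0, 0)ᵀ.
Then v_1 = N · v_2 = (9, -12, -3)ᵀ.

Sanity check: (A − (3)·I) v_1 = (0, 0, 0)ᵀ = 0. ✓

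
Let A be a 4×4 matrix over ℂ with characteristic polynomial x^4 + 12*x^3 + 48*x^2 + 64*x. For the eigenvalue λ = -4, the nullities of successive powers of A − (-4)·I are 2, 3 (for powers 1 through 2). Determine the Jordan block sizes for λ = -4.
Block sizes for λ = -4: [2, 1]

From the dimensions of kernels of powers, the number of Jordan blocks of size at least j is d_j − d_{j−1} where d_j = dim ker(N^j) (with d_0 = 0). Computing the differences gives [2, 1].
The number of blocks of size exactly k is (#blocks of size ≥ k) − (#blocks of size ≥ k + 1), so the partition is: 1 block(s) of size 1, 1 block(s) of size 2.
In nonincreasing order the block sizes are [2, 1].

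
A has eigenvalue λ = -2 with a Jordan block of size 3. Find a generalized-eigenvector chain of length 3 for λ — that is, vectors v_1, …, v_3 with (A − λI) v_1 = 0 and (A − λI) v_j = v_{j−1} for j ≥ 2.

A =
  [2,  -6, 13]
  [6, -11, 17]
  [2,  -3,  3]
A Jordan chain for λ = -2 of length 3:
v_1 = (6, 4, 0)ᵀ
v_2 = (4, 6, 2)ᵀ
v_3 = (1, 0, 0)ᵀ

Let N = A − (-2)·I. We want v_3 with N^3 v_3 = 0 but N^2 v_3 ≠ 0; then v_{j-1} := N · v_j for j = 3, …, 2.

Pick v_3 = (1, 0, 0)ᵀ.
Then v_2 = N · v_3 = (4, 6, 2)ᵀ.
Then v_1 = N · v_2 = (6, 4, 0)ᵀ.

Sanity check: (A − (-2)·I) v_1 = (0, 0, 0)ᵀ = 0. ✓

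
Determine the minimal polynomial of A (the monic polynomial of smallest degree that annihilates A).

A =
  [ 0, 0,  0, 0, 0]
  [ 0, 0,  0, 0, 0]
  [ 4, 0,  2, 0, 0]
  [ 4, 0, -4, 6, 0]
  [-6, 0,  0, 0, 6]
x^3 - 8*x^2 + 12*x

The characteristic polynomial is χ_A(x) = x^2*(x - 6)^2*(x - 2), so the eigenvalues are known. The minimal polynomial is
  m_A(x) = Π_λ (x − λ)^{k_λ}
where k_λ is the size of the *largest* Jordan block for λ (equivalently, the smallest k with (A − λI)^k v = 0 for every generalised eigenvector v of λ).

  λ = 0: largest Jordan block has size 1, contributing (x − 0)
  λ = 2: largest Jordan block has size 1, contributing (x − 2)
  λ = 6: largest Jordan block has size 1, contributing (x − 6)

So m_A(x) = x*(x - 6)*(x - 2) = x^3 - 8*x^2 + 12*x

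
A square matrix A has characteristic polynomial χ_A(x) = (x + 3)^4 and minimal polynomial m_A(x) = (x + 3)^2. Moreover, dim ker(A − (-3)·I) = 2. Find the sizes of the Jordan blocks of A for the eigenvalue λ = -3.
Block sizes for λ = -3: [2, 2]

Step 1 — from the characteristic polynomial, algebraic multiplicity of λ = -3 is 4. From dim ker(A − (-3)·I) = 2, there are exactly 2 Jordan blocks for λ = -3.
Step 2 — from the minimal polynomial, the factor (x + 3)^2 tells us the largest block for λ = -3 has size 2.
Step 3 — with total size 4, 2 blocks, and largest block 2, the block sizes (in nonincreasing order) are [2, 2].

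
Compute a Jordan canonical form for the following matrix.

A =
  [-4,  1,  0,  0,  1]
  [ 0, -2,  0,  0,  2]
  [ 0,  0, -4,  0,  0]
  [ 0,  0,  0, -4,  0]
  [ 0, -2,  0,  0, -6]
J_2(-4) ⊕ J_1(-4) ⊕ J_1(-4) ⊕ J_1(-4)

The characteristic polynomial is
  det(x·I − A) = x^5 + 20*x^4 + 160*x^3 + 640*x^2 + 1280*x + 1024 = (x + 4)^5

Eigenvalues and multiplicities (the geometric multiplicity of λ is n − rank(A − λI), which equals the number of Jordan blocks for λ):
  λ = -4: algebraic multiplicity = 5, geometric multiplicity = 4

Determining the block sizes for each eigenvalue:
  λ = -4: 4 blocks summing to 5 forces exactly one block of size 2 and the rest size 1 → block sizes [2, 1, 1, 1]

Assembling the blocks gives a Jordan form
J =
  [-4,  1,  0,  0,  0]
  [ 0, -4,  0,  0,  0]
  [ 0,  0, -4,  0,  0]
  [ 0,  0,  0, -4,  0]
  [ 0,  0,  0,  0, -4]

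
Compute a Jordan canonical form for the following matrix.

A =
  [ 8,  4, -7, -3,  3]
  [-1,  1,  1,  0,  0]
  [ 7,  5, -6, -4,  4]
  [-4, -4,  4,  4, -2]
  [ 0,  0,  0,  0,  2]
J_1(1) ⊕ J_3(2) ⊕ J_1(2)

The characteristic polynomial is
  det(x·I − A) = x^5 - 9*x^4 + 32*x^3 - 56*x^2 + 48*x - 16 = (x - 2)^4*(x - 1)

Eigenvalues and multiplicities (the geometric multiplicity of λ is n − rank(A − λI), which equals the number of Jordan blocks for λ):
  λ = 1: algebraic multiplicity = 1, geometric multiplicity = 1
  λ = 2: algebraic multiplicity = 4, geometric multiplicity = 2

Determining the block sizes for each eigenvalue:
  λ = 1: one block (gm = 1), so the single block has size am = 1 → block sizes [1]
  λ = 2: with am = 4 and gm = 2, the partition is not yet determined (e.g. several partitions of 4 into 2 parts exist). Let N = A − (2)·I. Computing rank(N^1) = 3, rank(N^2) = 2, rank(N^3) = 1; the number of blocks of size ≥ j is rank(N^{j−1}) − rank(N^j), giving [2, 1, 1]. So we have 1 block(s) of size 3, 1 block(s) of size 1 → block sizes [3, 1]

Assembling the blocks gives a Jordan form
J =
  [1, 0, 0, 0, 0]
  [0, 2, 1, 0, 0]
  [0, 0, 2, 1, 0]
  [0, 0, 0, 2, 0]
  [0, 0, 0, 0, 2]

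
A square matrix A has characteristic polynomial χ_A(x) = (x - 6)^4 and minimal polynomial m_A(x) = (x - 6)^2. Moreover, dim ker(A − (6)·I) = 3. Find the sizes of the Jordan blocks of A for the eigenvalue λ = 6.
Block sizes for λ = 6: [2, 1, 1]

Step 1 — from the characteristic polynomial, algebraic multiplicity of λ = 6 is 4. From dim ker(A − (6)·I) = 3, there are exactly 3 Jordan blocks for λ = 6.
Step 2 — from the minimal polynomial, the factor (x − 6)^2 tells us the largest block for λ = 6 has size 2.
Step 3 — with total size 4, 3 blocks, and largest block 2, the block sizes (in nonincreasing order) are [2, 1, 1].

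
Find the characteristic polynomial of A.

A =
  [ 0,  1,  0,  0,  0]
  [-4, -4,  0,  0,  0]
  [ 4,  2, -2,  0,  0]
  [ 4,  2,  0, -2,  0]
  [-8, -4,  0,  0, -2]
x^5 + 10*x^4 + 40*x^3 + 80*x^2 + 80*x + 32

Expanding det(x·I − A) (e.g. by cofactor expansion or by noting that A is similar to its Jordan form J, which has the same characteristic polynomial as A) gives
  χ_A(x) = x^5 + 10*x^4 + 40*x^3 + 80*x^2 + 80*x + 32
which factors as (x + 2)^5. The eigenvalues (with algebraic multiplicities) are λ = -2 with multiplicity 5.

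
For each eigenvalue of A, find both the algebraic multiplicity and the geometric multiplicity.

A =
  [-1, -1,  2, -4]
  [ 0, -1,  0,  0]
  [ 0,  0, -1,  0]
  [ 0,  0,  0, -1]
λ = -1: alg = 4, geom = 3

Step 1 — factor the characteristic polynomial to read off the algebraic multiplicities:
  χ_A(x) = (x + 1)^4

Step 2 — compute geometric multiplicities via the rank-nullity identity g(λ) = n − rank(A − λI):
  rank(A − (-1)·I) = 1, so dim ker(A − (-1)·I) = n − 1 = 3

Summary:
  λ = -1: algebraic multiplicity = 4, geometric multiplicity = 3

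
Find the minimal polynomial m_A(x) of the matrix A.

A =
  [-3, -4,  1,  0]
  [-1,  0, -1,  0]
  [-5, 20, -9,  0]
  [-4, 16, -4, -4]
x^2 + 8*x + 16

The characteristic polynomial is χ_A(x) = (x + 4)^4, so the eigenvalues are known. The minimal polynomial is
  m_A(x) = Π_λ (x − λ)^{k_λ}
where k_λ is the size of the *largest* Jordan block for λ (equivalently, the smallest k with (A − λI)^k v = 0 for every generalised eigenvector v of λ).

  λ = -4: largest Jordan block has size 2, contributing (x + 4)^2

So m_A(x) = (x + 4)^2 = x^2 + 8*x + 16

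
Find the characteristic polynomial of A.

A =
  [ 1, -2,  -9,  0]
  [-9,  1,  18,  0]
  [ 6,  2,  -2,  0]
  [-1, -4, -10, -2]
x^4 + 2*x^3 - 3*x^2 - 4*x + 4

Expanding det(x·I − A) (e.g. by cofactor expansion or by noting that A is similar to its Jordan form J, which has the same characteristic polynomial as A) gives
  χ_A(x) = x^4 + 2*x^3 - 3*x^2 - 4*x + 4
which factors as (x - 1)^2*(x + 2)^2. The eigenvalues (with algebraic multiplicities) are λ = -2 with multiplicity 2, λ = 1 with multiplicity 2.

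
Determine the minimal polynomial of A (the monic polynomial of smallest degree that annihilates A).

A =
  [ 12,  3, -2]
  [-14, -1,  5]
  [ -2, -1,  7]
x^3 - 18*x^2 + 108*x - 216

The characteristic polynomial is χ_A(x) = (x - 6)^3, so the eigenvalues are known. The minimal polynomial is
  m_A(x) = Π_λ (x − λ)^{k_λ}
where k_λ is the size of the *largest* Jordan block for λ (equivalently, the smallest k with (A − λI)^k v = 0 for every generalised eigenvector v of λ).

  λ = 6: largest Jordan block has size 3, contributing (x − 6)^3

So m_A(x) = (x - 6)^3 = x^3 - 18*x^2 + 108*x - 216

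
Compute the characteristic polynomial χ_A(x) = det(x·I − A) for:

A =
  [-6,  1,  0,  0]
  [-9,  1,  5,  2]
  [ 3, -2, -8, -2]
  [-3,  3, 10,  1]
x^4 + 12*x^3 + 54*x^2 + 108*x + 81

Expanding det(x·I − A) (e.g. by cofactor expansion or by noting that A is similar to its Jordan form J, which has the same characteristic polynomial as A) gives
  χ_A(x) = x^4 + 12*x^3 + 54*x^2 + 108*x + 81
which factors as (x + 3)^4. The eigenvalues (with algebraic multiplicities) are λ = -3 with multiplicity 4.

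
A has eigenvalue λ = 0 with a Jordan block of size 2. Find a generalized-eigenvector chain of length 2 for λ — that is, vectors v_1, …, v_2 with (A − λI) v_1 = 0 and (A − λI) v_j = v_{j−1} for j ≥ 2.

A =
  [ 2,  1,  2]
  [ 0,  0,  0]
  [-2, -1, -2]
A Jordan chain for λ = 0 of length 2:
v_1 = (2, 0, -2)ᵀ
v_2 = (1, 0, 0)ᵀ

Let N = A − (0)·I. We want v_2 with N^2 v_2 = 0 but N^1 v_2 ≠ 0; then v_{j-1} := N · v_j for j = 2, …, 2.

Pick v_2 = (1, 0, 0)ᵀ.
Then v_1 = N · v_2 = (2, 0, -2)ᵀ.

Sanity check: (A − (0)·I) v_1 = (0, 0, 0)ᵀ = 0. ✓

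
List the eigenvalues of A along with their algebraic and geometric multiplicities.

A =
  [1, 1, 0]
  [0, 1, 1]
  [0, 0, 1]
λ = 1: alg = 3, geom = 1

Step 1 — factor the characteristic polynomial to read off the algebraic multiplicities:
  χ_A(x) = (x - 1)^3

Step 2 — compute geometric multiplicities via the rank-nullity identity g(λ) = n − rank(A − λI):
  rank(A − (1)·I) = 2, so dim ker(A − (1)·I) = n − 2 = 1

Summary:
  λ = 1: algebraic multiplicity = 3, geometric multiplicity = 1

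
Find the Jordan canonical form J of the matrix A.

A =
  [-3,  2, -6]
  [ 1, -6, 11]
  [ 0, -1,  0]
J_3(-3)

The characteristic polynomial is
  det(x·I − A) = x^3 + 9*x^2 + 27*x + 27 = (x + 3)^3

Eigenvalues and multiplicities (the geometric multiplicity of λ is n − rank(A − λI), which equals the number of Jordan blocks for λ):
  λ = -3: algebraic multiplicity = 3, geometric multiplicity = 1

Determining the block sizes for each eigenvalue:
  λ = -3: one block (gm = 1), so the single block has size am = 3 → block sizes [3]

Assembling the blocks gives a Jordan form
J =
  [-3,  1,  0]
  [ 0, -3,  1]
  [ 0,  0, -3]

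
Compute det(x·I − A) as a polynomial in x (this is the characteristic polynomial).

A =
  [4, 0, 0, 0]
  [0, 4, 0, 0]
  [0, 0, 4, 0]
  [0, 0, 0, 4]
x^4 - 16*x^3 + 96*x^2 - 256*x + 256

Expanding det(x·I − A) (e.g. by cofactor expansion or by noting that A is similar to its Jordan form J, which has the same characteristic polynomial as A) gives
  χ_A(x) = x^4 - 16*x^3 + 96*x^2 - 256*x + 256
which factors as (x - 4)^4. The eigenvalues (with algebraic multiplicities) are λ = 4 with multiplicity 4.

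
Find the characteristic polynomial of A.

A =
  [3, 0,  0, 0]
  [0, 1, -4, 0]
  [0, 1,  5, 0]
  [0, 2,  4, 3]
x^4 - 12*x^3 + 54*x^2 - 108*x + 81

Expanding det(x·I − A) (e.g. by cofactor expansion or by noting that A is similar to its Jordan form J, which has the same characteristic polynomial as A) gives
  χ_A(x) = x^4 - 12*x^3 + 54*x^2 - 108*x + 81
which factors as (x - 3)^4. The eigenvalues (with algebraic multiplicities) are λ = 3 with multiplicity 4.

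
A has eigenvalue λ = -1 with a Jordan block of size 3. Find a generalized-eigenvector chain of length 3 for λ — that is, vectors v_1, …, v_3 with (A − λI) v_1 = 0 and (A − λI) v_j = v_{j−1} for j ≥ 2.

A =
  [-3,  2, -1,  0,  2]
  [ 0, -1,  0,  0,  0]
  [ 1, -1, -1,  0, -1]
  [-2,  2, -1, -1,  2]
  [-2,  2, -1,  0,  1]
A Jordan chain for λ = -1 of length 3:
v_1 = (-1, 0, 0, -1, -1)ᵀ
v_2 = (-2, 0, 1, -2, -2)ᵀ
v_3 = (1, 0, 0, 0, 0)ᵀ

Let N = A − (-1)·I. We want v_3 with N^3 v_3 = 0 but N^2 v_3 ≠ 0; then v_{j-1} := N · v_j for j = 3, …, 2.

Pick v_3 = (1, 0, 0, 0, 0)ᵀ.
Then v_2 = N · v_3 = (-2, 0, 1, -2, -2)ᵀ.
Then v_1 = N · v_2 = (-1, 0, 0, -1, -1)ᵀ.

Sanity check: (A − (-1)·I) v_1 = (0, 0, 0, 0, 0)ᵀ = 0. ✓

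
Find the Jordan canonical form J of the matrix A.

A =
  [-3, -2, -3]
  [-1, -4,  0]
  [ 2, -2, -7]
J_2(-5) ⊕ J_1(-4)

The characteristic polynomial is
  det(x·I − A) = x^3 + 14*x^2 + 65*x + 100 = (x + 4)*(x + 5)^2

Eigenvalues and multiplicities (the geometric multiplicity of λ is n − rank(A − λI), which equals the number of Jordan blocks for λ):
  λ = -5: algebraic multiplicity = 2, geometric multiplicity = 1
  λ = -4: algebraic multiplicity = 1, geometric multiplicity = 1

Determining the block sizes for each eigenvalue:
  λ = -5: one block (gm = 1), so the single block has size am = 2 → block sizes [2]
  λ = -4: one block (gm = 1), so the single block has size am = 1 → block sizes [1]

Assembling the blocks gives a Jordan form
J =
  [-5,  1,  0]
  [ 0, -5,  0]
  [ 0,  0, -4]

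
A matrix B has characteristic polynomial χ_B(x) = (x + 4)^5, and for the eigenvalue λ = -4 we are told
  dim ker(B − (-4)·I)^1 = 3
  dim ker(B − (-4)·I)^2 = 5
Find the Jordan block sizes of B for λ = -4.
Block sizes for λ = -4: [2, 2, 1]

From the dimensions of kernels of powers, the number of Jordan blocks of size at least j is d_j − d_{j−1} where d_j = dim ker(N^j) (with d_0 = 0). Computing the differences gives [3, 2].
The number of blocks of size exactly k is (#blocks of size ≥ k) − (#blocks of size ≥ k + 1), so the partition is: 1 block(s) of size 1, 2 block(s) of size 2.
In nonincreasing order the block sizes are [2, 2, 1].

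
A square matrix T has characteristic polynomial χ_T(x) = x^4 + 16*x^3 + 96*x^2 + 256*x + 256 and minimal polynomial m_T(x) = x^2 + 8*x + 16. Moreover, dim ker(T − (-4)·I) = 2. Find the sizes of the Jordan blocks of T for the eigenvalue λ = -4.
Block sizes for λ = -4: [2, 2]

Step 1 — from the characteristic polynomial, algebraic multiplicity of λ = -4 is 4. From dim ker(T − (-4)·I) = 2, there are exactly 2 Jordan blocks for λ = -4.
Step 2 — from the minimal polynomial, the factor (x + 4)^2 tells us the largest block for λ = -4 has size 2.
Step 3 — with total size 4, 2 blocks, and largest block 2, the block sizes (in nonincreasing order) are [2, 2].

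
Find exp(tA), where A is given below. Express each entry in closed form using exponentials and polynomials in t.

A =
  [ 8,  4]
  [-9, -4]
e^{tA} =
  [6*t*exp(2*t) + exp(2*t), 4*t*exp(2*t)]
  [-9*t*exp(2*t), -6*t*exp(2*t) + exp(2*t)]

Strategy: write A = P · J · P⁻¹ where J is a Jordan canonical form, so e^{tA} = P · e^{tJ} · P⁻¹, and e^{tJ} can be computed block-by-block.

A has Jordan form
J =
  [2, 1]
  [0, 2]
(up to reordering of blocks).

Per-block formulas:
  For a 2×2 Jordan block J_2(2): exp(t · J_2(2)) = e^(2t)·(I + t·N), where N is the 2×2 nilpotent shift.

After assembling e^{tJ} and conjugating by P, we get:

e^{tA} =
  [6*t*exp(2*t) + exp(2*t), 4*t*exp(2*t)]
  [-9*t*exp(2*t), -6*t*exp(2*t) + exp(2*t)]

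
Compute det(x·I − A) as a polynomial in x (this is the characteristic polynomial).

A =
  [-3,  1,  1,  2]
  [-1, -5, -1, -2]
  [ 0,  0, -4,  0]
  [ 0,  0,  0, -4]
x^4 + 16*x^3 + 96*x^2 + 256*x + 256

Expanding det(x·I − A) (e.g. by cofactor expansion or by noting that A is similar to its Jordan form J, which has the same characteristic polynomial as A) gives
  χ_A(x) = x^4 + 16*x^3 + 96*x^2 + 256*x + 256
which factors as (x + 4)^4. The eigenvalues (with algebraic multiplicities) are λ = -4 with multiplicity 4.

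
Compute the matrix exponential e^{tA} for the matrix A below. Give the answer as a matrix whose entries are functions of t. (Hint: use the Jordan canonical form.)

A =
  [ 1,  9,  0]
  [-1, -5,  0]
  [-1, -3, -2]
e^{tA} =
  [3*t*exp(-2*t) + exp(-2*t), 9*t*exp(-2*t), 0]
  [-t*exp(-2*t), -3*t*exp(-2*t) + exp(-2*t), 0]
  [-t*exp(-2*t), -3*t*exp(-2*t), exp(-2*t)]

Strategy: write A = P · J · P⁻¹ where J is a Jordan canonical form, so e^{tA} = P · e^{tJ} · P⁻¹, and e^{tJ} can be computed block-by-block.

A has Jordan form
J =
  [-2,  1,  0]
  [ 0, -2,  0]
  [ 0,  0, -2]
(up to reordering of blocks).

Per-block formulas:
  For a 1×1 block at λ = -2: exp(t · [-2]) = [e^(-2t)].
  For a 2×2 Jordan block J_2(-2): exp(t · J_2(-2)) = e^(-2t)·(I + t·N), where N is the 2×2 nilpotent shift.

After assembling e^{tJ} and conjugating by P, we get:

e^{tA} =
  [3*t*exp(-2*t) + exp(-2*t), 9*t*exp(-2*t), 0]
  [-t*exp(-2*t), -3*t*exp(-2*t) + exp(-2*t), 0]
  [-t*exp(-2*t), -3*t*exp(-2*t), exp(-2*t)]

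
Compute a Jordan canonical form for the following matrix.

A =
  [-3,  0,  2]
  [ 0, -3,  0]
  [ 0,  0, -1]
J_1(-3) ⊕ J_1(-3) ⊕ J_1(-1)

The characteristic polynomial is
  det(x·I − A) = x^3 + 7*x^2 + 15*x + 9 = (x + 1)*(x + 3)^2

Eigenvalues and multiplicities (the geometric multiplicity of λ is n − rank(A − λI), which equals the number of Jordan blocks for λ):
  λ = -3: algebraic multiplicity = 2, geometric multiplicity = 2
  λ = -1: algebraic multiplicity = 1, geometric multiplicity = 1

Determining the block sizes for each eigenvalue:
  λ = -3: gm = am = 2, so every block has size 1 → block sizes [1, 1]
  λ = -1: one block (gm = 1), so the single block has size am = 1 → block sizes [1]

Assembling the blocks gives a Jordan form
J =
  [-3,  0,  0]
  [ 0, -3,  0]
  [ 0,  0, -1]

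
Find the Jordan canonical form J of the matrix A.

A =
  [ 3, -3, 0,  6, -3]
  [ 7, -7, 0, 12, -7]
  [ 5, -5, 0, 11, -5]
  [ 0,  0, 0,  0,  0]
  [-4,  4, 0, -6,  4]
J_2(0) ⊕ J_2(0) ⊕ J_1(0)

The characteristic polynomial is
  det(x·I − A) = x^5

Eigenvalues and multiplicities (the geometric multiplicity of λ is n − rank(A − λI), which equals the number of Jordan blocks for λ):
  λ = 0: algebraic multiplicity = 5, geometric multiplicity = 3

Determining the block sizes for each eigenvalue:
  λ = 0: with am = 5 and gm = 3, the partition is not yet determined (e.g. several partitions of 5 into 3 parts exist). Let N = A − (0)·I. Computing rank(N^1) = 2, rank(N^2) = 0; the number of blocks of size ≥ j is rank(N^{j−1}) − rank(N^j), giving [3, 2]. So we have 2 block(s) of size 2, 1 block(s) of size 1 → block sizes [2, 2, 1]

Assembling the blocks gives a Jordan form
J =
  [0, 1, 0, 0, 0]
  [0, 0, 0, 0, 0]
  [0, 0, 0, 1, 0]
  [0, 0, 0, 0, 0]
  [0, 0, 0, 0, 0]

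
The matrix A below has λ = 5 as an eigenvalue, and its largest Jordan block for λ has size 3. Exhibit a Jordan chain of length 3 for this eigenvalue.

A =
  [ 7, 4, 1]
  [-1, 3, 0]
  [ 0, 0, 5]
A Jordan chain for λ = 5 of length 3:
v_1 = (2, -1, 0)ᵀ
v_2 = (1, 0, 0)ᵀ
v_3 = (0, 0, 1)ᵀ

Let N = A − (5)·I. We want v_3 with N^3 v_3 = 0 but N^2 v_3 ≠ 0; then v_{j-1} := N · v_j for j = 3, …, 2.

Pick v_3 = (0, 0, 1)ᵀ.
Then v_2 = N · v_3 = (1, 0, 0)ᵀ.
Then v_1 = N · v_2 = (2, -1, 0)ᵀ.

Sanity check: (A − (5)·I) v_1 = (0, 0, 0)ᵀ = 0. ✓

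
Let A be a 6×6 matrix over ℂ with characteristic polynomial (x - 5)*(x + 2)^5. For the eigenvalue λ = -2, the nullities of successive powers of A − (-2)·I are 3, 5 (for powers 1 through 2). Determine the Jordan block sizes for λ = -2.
Block sizes for λ = -2: [2, 2, 1]

From the dimensions of kernels of powers, the number of Jordan blocks of size at least j is d_j − d_{j−1} where d_j = dim ker(N^j) (with d_0 = 0). Computing the differences gives [3, 2].
The number of blocks of size exactly k is (#blocks of size ≥ k) − (#blocks of size ≥ k + 1), so the partition is: 1 block(s) of size 1, 2 block(s) of size 2.
In nonincreasing order the block sizes are [2, 2, 1].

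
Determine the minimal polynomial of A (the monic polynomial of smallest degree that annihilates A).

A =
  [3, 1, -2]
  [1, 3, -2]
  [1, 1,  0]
x^2 - 4*x + 4

The characteristic polynomial is χ_A(x) = (x - 2)^3, so the eigenvalues are known. The minimal polynomial is
  m_A(x) = Π_λ (x − λ)^{k_λ}
where k_λ is the size of the *largest* Jordan block for λ (equivalently, the smallest k with (A − λI)^k v = 0 for every generalised eigenvector v of λ).

  λ = 2: largest Jordan block has size 2, contributing (x − 2)^2

So m_A(x) = (x - 2)^2 = x^2 - 4*x + 4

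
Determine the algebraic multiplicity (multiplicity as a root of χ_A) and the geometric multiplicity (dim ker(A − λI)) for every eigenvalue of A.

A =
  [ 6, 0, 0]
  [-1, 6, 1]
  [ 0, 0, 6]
λ = 6: alg = 3, geom = 2

Step 1 — factor the characteristic polynomial to read off the algebraic multiplicities:
  χ_A(x) = (x - 6)^3

Step 2 — compute geometric multiplicities via the rank-nullity identity g(λ) = n − rank(A − λI):
  rank(A − (6)·I) = 1, so dim ker(A − (6)·I) = n − 1 = 2

Summary:
  λ = 6: algebraic multiplicity = 3, geometric multiplicity = 2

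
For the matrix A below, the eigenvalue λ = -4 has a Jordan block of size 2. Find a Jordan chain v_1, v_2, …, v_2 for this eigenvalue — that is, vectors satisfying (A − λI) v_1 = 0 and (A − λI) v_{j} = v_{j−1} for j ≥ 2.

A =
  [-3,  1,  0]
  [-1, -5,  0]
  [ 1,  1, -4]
A Jordan chain for λ = -4 of length 2:
v_1 = (1, -1, 1)ᵀ
v_2 = (1, 0, 0)ᵀ

Let N = A − (-4)·I. We want v_2 with N^2 v_2 = 0 but N^1 v_2 ≠ 0; then v_{j-1} := N · v_j for j = 2, …, 2.

Pick v_2 = (1, 0, 0)ᵀ.
Then v_1 = N · v_2 = (1, -1, 1)ᵀ.

Sanity check: (A − (-4)·I) v_1 = (0, 0, 0)ᵀ = 0. ✓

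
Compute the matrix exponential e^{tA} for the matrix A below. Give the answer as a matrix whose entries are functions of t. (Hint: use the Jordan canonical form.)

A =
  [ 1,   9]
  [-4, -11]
e^{tA} =
  [6*t*exp(-5*t) + exp(-5*t), 9*t*exp(-5*t)]
  [-4*t*exp(-5*t), -6*t*exp(-5*t) + exp(-5*t)]

Strategy: write A = P · J · P⁻¹ where J is a Jordan canonical form, so e^{tA} = P · e^{tJ} · P⁻¹, and e^{tJ} can be computed block-by-block.

A has Jordan form
J =
  [-5,  1]
  [ 0, -5]
(up to reordering of blocks).

Per-block formulas:
  For a 2×2 Jordan block J_2(-5): exp(t · J_2(-5)) = e^(-5t)·(I + t·N), where N is the 2×2 nilpotent shift.

After assembling e^{tJ} and conjugating by P, we get:

e^{tA} =
  [6*t*exp(-5*t) + exp(-5*t), 9*t*exp(-5*t)]
  [-4*t*exp(-5*t), -6*t*exp(-5*t) + exp(-5*t)]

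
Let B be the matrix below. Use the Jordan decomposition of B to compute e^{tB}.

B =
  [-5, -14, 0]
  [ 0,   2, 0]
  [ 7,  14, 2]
e^{tB} =
  [exp(-5*t), -2*exp(2*t) + 2*exp(-5*t), 0]
  [0, exp(2*t), 0]
  [exp(2*t) - exp(-5*t), 2*exp(2*t) - 2*exp(-5*t), exp(2*t)]

Strategy: write B = P · J · P⁻¹ where J is a Jordan canonical form, so e^{tB} = P · e^{tJ} · P⁻¹, and e^{tJ} can be computed block-by-block.

B has Jordan form
J =
  [-5, 0, 0]
  [ 0, 2, 0]
  [ 0, 0, 2]
(up to reordering of blocks).

Per-block formulas:
  For a 1×1 block at λ = 2: exp(t · [2]) = [e^(2t)].
  For a 1×1 block at λ = -5: exp(t · [-5]) = [e^(-5t)].

After assembling e^{tJ} and conjugating by P, we get:

e^{tB} =
  [exp(-5*t), -2*exp(2*t) + 2*exp(-5*t), 0]
  [0, exp(2*t), 0]
  [exp(2*t) - exp(-5*t), 2*exp(2*t) - 2*exp(-5*t), exp(2*t)]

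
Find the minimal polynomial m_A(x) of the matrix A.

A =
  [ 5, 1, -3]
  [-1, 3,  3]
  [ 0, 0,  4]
x^2 - 8*x + 16

The characteristic polynomial is χ_A(x) = (x - 4)^3, so the eigenvalues are known. The minimal polynomial is
  m_A(x) = Π_λ (x − λ)^{k_λ}
where k_λ is the size of the *largest* Jordan block for λ (equivalently, the smallest k with (A − λI)^k v = 0 for every generalised eigenvector v of λ).

  λ = 4: largest Jordan block has size 2, contributing (x − 4)^2

So m_A(x) = (x - 4)^2 = x^2 - 8*x + 16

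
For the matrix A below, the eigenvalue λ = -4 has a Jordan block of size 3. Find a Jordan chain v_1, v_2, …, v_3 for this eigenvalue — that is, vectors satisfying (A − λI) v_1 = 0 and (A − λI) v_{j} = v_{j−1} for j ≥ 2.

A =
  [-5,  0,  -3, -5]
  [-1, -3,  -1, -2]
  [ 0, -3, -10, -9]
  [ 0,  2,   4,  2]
A Jordan chain for λ = -4 of length 3:
v_1 = (1, 0, 3, -2)ᵀ
v_2 = (-1, -1, 0, 0)ᵀ
v_3 = (1, 0, 0, 0)ᵀ

Let N = A − (-4)·I. We want v_3 with N^3 v_3 = 0 but N^2 v_3 ≠ 0; then v_{j-1} := N · v_j for j = 3, …, 2.

Pick v_3 = (1, 0, 0, 0)ᵀ.
Then v_2 = N · v_3 = (-1, -1, 0, 0)ᵀ.
Then v_1 = N · v_2 = (1, 0, 3, -2)ᵀ.

Sanity check: (A − (-4)·I) v_1 = (0, 0, 0, 0)ᵀ = 0. ✓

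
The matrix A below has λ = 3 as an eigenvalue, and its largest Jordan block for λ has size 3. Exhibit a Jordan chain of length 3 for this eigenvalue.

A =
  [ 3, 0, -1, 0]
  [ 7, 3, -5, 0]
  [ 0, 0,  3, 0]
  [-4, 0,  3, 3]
A Jordan chain for λ = 3 of length 3:
v_1 = (0, -7, 0, 4)ᵀ
v_2 = (-1, -5, 0, 3)ᵀ
v_3 = (0, 0, 1, 0)ᵀ

Let N = A − (3)·I. We want v_3 with N^3 v_3 = 0 but N^2 v_3 ≠ 0; then v_{j-1} := N · v_j for j = 3, …, 2.

Pick v_3 = (0, 0, 1, 0)ᵀ.
Then v_2 = N · v_3 = (-1, -5, 0, 3)ᵀ.
Then v_1 = N · v_2 = (0, -7, 0, 4)ᵀ.

Sanity check: (A − (3)·I) v_1 = (0, 0, 0, 0)ᵀ = 0. ✓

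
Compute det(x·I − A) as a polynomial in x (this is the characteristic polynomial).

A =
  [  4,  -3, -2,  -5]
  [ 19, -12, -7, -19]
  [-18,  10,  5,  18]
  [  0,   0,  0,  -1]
x^4 + 4*x^3 + 6*x^2 + 4*x + 1

Expanding det(x·I − A) (e.g. by cofactor expansion or by noting that A is similar to its Jordan form J, which has the same characteristic polynomial as A) gives
  χ_A(x) = x^4 + 4*x^3 + 6*x^2 + 4*x + 1
which factors as (x + 1)^4. The eigenvalues (with algebraic multiplicities) are λ = -1 with multiplicity 4.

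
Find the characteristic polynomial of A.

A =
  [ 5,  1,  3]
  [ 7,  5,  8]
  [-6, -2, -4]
x^3 - 6*x^2 + 12*x - 8

Expanding det(x·I − A) (e.g. by cofactor expansion or by noting that A is similar to its Jordan form J, which has the same characteristic polynomial as A) gives
  χ_A(x) = x^3 - 6*x^2 + 12*x - 8
which factors as (x - 2)^3. The eigenvalues (with algebraic multiplicities) are λ = 2 with multiplicity 3.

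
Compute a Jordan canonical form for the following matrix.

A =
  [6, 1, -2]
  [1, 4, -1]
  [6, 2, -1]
J_3(3)

The characteristic polynomial is
  det(x·I − A) = x^3 - 9*x^2 + 27*x - 27 = (x - 3)^3

Eigenvalues and multiplicities (the geometric multiplicity of λ is n − rank(A − λI), which equals the number of Jordan blocks for λ):
  λ = 3: algebraic multiplicity = 3, geometric multiplicity = 1

Determining the block sizes for each eigenvalue:
  λ = 3: one block (gm = 1), so the single block has size am = 3 → block sizes [3]

Assembling the blocks gives a Jordan form
J =
  [3, 1, 0]
  [0, 3, 1]
  [0, 0, 3]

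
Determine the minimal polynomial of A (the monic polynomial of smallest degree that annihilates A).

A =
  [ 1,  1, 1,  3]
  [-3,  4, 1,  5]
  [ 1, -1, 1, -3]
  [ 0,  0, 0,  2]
x^3 - 6*x^2 + 12*x - 8

The characteristic polynomial is χ_A(x) = (x - 2)^4, so the eigenvalues are known. The minimal polynomial is
  m_A(x) = Π_λ (x − λ)^{k_λ}
where k_λ is the size of the *largest* Jordan block for λ (equivalently, the smallest k with (A − λI)^k v = 0 for every generalised eigenvector v of λ).

  λ = 2: largest Jordan block has size 3, contributing (x − 2)^3

So m_A(x) = (x - 2)^3 = x^3 - 6*x^2 + 12*x - 8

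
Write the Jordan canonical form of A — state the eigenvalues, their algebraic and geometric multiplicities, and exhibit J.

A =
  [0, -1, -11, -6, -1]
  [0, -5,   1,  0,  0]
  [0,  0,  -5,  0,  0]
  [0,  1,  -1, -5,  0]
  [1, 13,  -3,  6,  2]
J_3(-5) ⊕ J_2(1)

The characteristic polynomial is
  det(x·I − A) = x^5 + 13*x^4 + 46*x^3 - 10*x^2 - 175*x + 125 = (x - 1)^2*(x + 5)^3

Eigenvalues and multiplicities (the geometric multiplicity of λ is n − rank(A − λI), which equals the number of Jordan blocks for λ):
  λ = -5: algebraic multiplicity = 3, geometric multiplicity = 1
  λ = 1: algebraic multiplicity = 2, geometric multiplicity = 1

Determining the block sizes for each eigenvalue:
  λ = -5: one block (gm = 1), so the single block has size am = 3 → block sizes [3]
  λ = 1: one block (gm = 1), so the single block has size am = 2 → block sizes [2]

Assembling the blocks gives a Jordan form
J =
  [-5,  1,  0, 0, 0]
  [ 0, -5,  1, 0, 0]
  [ 0,  0, -5, 0, 0]
  [ 0,  0,  0, 1, 1]
  [ 0,  0,  0, 0, 1]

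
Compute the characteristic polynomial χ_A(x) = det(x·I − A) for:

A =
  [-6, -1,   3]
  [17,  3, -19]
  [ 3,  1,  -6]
x^3 + 9*x^2 + 27*x + 27

Expanding det(x·I − A) (e.g. by cofactor expansion or by noting that A is similar to its Jordan form J, which has the same characteristic polynomial as A) gives
  χ_A(x) = x^3 + 9*x^2 + 27*x + 27
which factors as (x + 3)^3. The eigenvalues (with algebraic multiplicities) are λ = -3 with multiplicity 3.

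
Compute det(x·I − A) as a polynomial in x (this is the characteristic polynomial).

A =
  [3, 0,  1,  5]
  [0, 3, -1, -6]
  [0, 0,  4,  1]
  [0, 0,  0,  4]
x^4 - 14*x^3 + 73*x^2 - 168*x + 144

Expanding det(x·I − A) (e.g. by cofactor expansion or by noting that A is similar to its Jordan form J, which has the same characteristic polynomial as A) gives
  χ_A(x) = x^4 - 14*x^3 + 73*x^2 - 168*x + 144
which factors as (x - 4)^2*(x - 3)^2. The eigenvalues (with algebraic multiplicities) are λ = 3 with multiplicity 2, λ = 4 with multiplicity 2.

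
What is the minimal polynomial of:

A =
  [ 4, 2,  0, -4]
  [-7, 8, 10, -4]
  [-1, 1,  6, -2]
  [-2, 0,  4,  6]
x^3 - 18*x^2 + 108*x - 216

The characteristic polynomial is χ_A(x) = (x - 6)^4, so the eigenvalues are known. The minimal polynomial is
  m_A(x) = Π_λ (x − λ)^{k_λ}
where k_λ is the size of the *largest* Jordan block for λ (equivalently, the smallest k with (A − λI)^k v = 0 for every generalised eigenvector v of λ).

  λ = 6: largest Jordan block has size 3, contributing (x − 6)^3

So m_A(x) = (x - 6)^3 = x^3 - 18*x^2 + 108*x - 216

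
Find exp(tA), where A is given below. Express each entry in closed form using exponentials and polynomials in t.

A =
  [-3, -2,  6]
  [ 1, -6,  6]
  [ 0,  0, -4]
e^{tA} =
  [2*exp(-4*t) - exp(-5*t), -2*exp(-4*t) + 2*exp(-5*t), 6*exp(-4*t) - 6*exp(-5*t)]
  [exp(-4*t) - exp(-5*t), -exp(-4*t) + 2*exp(-5*t), 6*exp(-4*t) - 6*exp(-5*t)]
  [0, 0, exp(-4*t)]

Strategy: write A = P · J · P⁻¹ where J is a Jordan canonical form, so e^{tA} = P · e^{tJ} · P⁻¹, and e^{tJ} can be computed block-by-block.

A has Jordan form
J =
  [-5,  0,  0]
  [ 0, -4,  0]
  [ 0,  0, -4]
(up to reordering of blocks).

Per-block formulas:
  For a 1×1 block at λ = -4: exp(t · [-4]) = [e^(-4t)].
  For a 1×1 block at λ = -5: exp(t · [-5]) = [e^(-5t)].

After assembling e^{tJ} and conjugating by P, we get:

e^{tA} =
  [2*exp(-4*t) - exp(-5*t), -2*exp(-4*t) + 2*exp(-5*t), 6*exp(-4*t) - 6*exp(-5*t)]
  [exp(-4*t) - exp(-5*t), -exp(-4*t) + 2*exp(-5*t), 6*exp(-4*t) - 6*exp(-5*t)]
  [0, 0, exp(-4*t)]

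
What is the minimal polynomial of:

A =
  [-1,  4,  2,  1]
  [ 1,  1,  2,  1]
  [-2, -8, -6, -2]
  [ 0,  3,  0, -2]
x^3 + 6*x^2 + 12*x + 8

The characteristic polynomial is χ_A(x) = (x + 2)^4, so the eigenvalues are known. The minimal polynomial is
  m_A(x) = Π_λ (x − λ)^{k_λ}
where k_λ is the size of the *largest* Jordan block for λ (equivalently, the smallest k with (A − λI)^k v = 0 for every generalised eigenvector v of λ).

  λ = -2: largest Jordan block has size 3, contributing (x + 2)^3

So m_A(x) = (x + 2)^3 = x^3 + 6*x^2 + 12*x + 8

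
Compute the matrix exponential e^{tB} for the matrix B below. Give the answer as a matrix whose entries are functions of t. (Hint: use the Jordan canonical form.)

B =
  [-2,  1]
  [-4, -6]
e^{tB} =
  [2*t*exp(-4*t) + exp(-4*t), t*exp(-4*t)]
  [-4*t*exp(-4*t), -2*t*exp(-4*t) + exp(-4*t)]

Strategy: write B = P · J · P⁻¹ where J is a Jordan canonical form, so e^{tB} = P · e^{tJ} · P⁻¹, and e^{tJ} can be computed block-by-block.

B has Jordan form
J =
  [-4,  1]
  [ 0, -4]
(up to reordering of blocks).

Per-block formulas:
  For a 2×2 Jordan block J_2(-4): exp(t · J_2(-4)) = e^(-4t)·(I + t·N), where N is the 2×2 nilpotent shift.

After assembling e^{tJ} and conjugating by P, we get:

e^{tB} =
  [2*t*exp(-4*t) + exp(-4*t), t*exp(-4*t)]
  [-4*t*exp(-4*t), -2*t*exp(-4*t) + exp(-4*t)]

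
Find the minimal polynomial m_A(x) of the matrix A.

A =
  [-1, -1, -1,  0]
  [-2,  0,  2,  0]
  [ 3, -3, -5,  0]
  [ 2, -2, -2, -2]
x^2 + 4*x + 4

The characteristic polynomial is χ_A(x) = (x + 2)^4, so the eigenvalues are known. The minimal polynomial is
  m_A(x) = Π_λ (x − λ)^{k_λ}
where k_λ is the size of the *largest* Jordan block for λ (equivalently, the smallest k with (A − λI)^k v = 0 for every generalised eigenvector v of λ).

  λ = -2: largest Jordan block has size 2, contributing (x + 2)^2

So m_A(x) = (x + 2)^2 = x^2 + 4*x + 4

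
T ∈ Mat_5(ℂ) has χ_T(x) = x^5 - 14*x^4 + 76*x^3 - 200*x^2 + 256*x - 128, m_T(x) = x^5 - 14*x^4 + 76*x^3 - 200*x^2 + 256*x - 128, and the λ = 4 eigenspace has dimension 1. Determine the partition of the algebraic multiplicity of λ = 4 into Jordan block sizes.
Block sizes for λ = 4: [2]

Step 1 — from the characteristic polynomial, algebraic multiplicity of λ = 4 is 2. From dim ker(T − (4)·I) = 1, there are exactly 1 Jordan blocks for λ = 4.
Step 2 — from the minimal polynomial, the factor (x − 4)^2 tells us the largest block for λ = 4 has size 2.
Step 3 — with total size 2, 1 blocks, and largest block 2, the block sizes (in nonincreasing order) are [2].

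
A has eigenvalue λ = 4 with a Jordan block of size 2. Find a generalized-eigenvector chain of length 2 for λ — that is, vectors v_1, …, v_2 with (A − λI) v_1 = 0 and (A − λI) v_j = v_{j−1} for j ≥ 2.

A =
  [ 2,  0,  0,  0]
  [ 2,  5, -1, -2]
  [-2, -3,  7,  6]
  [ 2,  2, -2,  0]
A Jordan chain for λ = 4 of length 2:
v_1 = (0, 1, -3, 2)ᵀ
v_2 = (0, 1, 0, 0)ᵀ

Let N = A − (4)·I. We want v_2 with N^2 v_2 = 0 but N^1 v_2 ≠ 0; then v_{j-1} := N · v_j for j = 2, …, 2.

Pick v_2 = (0, 1, 0, 0)ᵀ.
Then v_1 = N · v_2 = (0, 1, -3, 2)ᵀ.

Sanity check: (A − (4)·I) v_1 = (0, 0, 0, 0)ᵀ = 0. ✓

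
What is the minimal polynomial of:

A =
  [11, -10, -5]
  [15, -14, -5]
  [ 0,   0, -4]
x^2 + 3*x - 4

The characteristic polynomial is χ_A(x) = (x - 1)*(x + 4)^2, so the eigenvalues are known. The minimal polynomial is
  m_A(x) = Π_λ (x − λ)^{k_λ}
where k_λ is the size of the *largest* Jordan block for λ (equivalently, the smallest k with (A − λI)^k v = 0 for every generalised eigenvector v of λ).

  λ = -4: largest Jordan block has size 1, contributing (x + 4)
  λ = 1: largest Jordan block has size 1, contributing (x − 1)

So m_A(x) = (x - 1)*(x + 4) = x^2 + 3*x - 4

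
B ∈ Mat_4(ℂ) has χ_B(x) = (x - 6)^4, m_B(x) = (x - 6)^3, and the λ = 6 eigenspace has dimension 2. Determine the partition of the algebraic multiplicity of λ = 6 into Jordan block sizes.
Block sizes for λ = 6: [3, 1]

Step 1 — from the characteristic polynomial, algebraic multiplicity of λ = 6 is 4. From dim ker(B − (6)·I) = 2, there are exactly 2 Jordan blocks for λ = 6.
Step 2 — from the minimal polynomial, the factor (x − 6)^3 tells us the largest block for λ = 6 has size 3.
Step 3 — with total size 4, 2 blocks, and largest block 3, the block sizes (in nonincreasing order) are [3, 1].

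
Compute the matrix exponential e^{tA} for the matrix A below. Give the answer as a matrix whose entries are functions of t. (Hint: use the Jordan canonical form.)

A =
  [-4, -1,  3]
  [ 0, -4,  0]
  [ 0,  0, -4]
e^{tA} =
  [exp(-4*t), -t*exp(-4*t), 3*t*exp(-4*t)]
  [0, exp(-4*t), 0]
  [0, 0, exp(-4*t)]

Strategy: write A = P · J · P⁻¹ where J is a Jordan canonical form, so e^{tA} = P · e^{tJ} · P⁻¹, and e^{tJ} can be computed block-by-block.

A has Jordan form
J =
  [-4,  1,  0]
  [ 0, -4,  0]
  [ 0,  0, -4]
(up to reordering of blocks).

Per-block formulas:
  For a 1×1 block at λ = -4: exp(t · [-4]) = [e^(-4t)].
  For a 2×2 Jordan block J_2(-4): exp(t · J_2(-4)) = e^(-4t)·(I + t·N), where N is the 2×2 nilpotent shift.

After assembling e^{tJ} and conjugating by P, we get:

e^{tA} =
  [exp(-4*t), -t*exp(-4*t), 3*t*exp(-4*t)]
  [0, exp(-4*t), 0]
  [0, 0, exp(-4*t)]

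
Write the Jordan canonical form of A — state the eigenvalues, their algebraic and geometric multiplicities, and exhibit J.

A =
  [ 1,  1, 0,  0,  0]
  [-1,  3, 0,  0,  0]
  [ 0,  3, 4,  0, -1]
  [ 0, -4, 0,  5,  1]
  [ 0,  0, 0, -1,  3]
J_2(2) ⊕ J_3(4)

The characteristic polynomial is
  det(x·I − A) = x^5 - 16*x^4 + 100*x^3 - 304*x^2 + 448*x - 256 = (x - 4)^3*(x - 2)^2

Eigenvalues and multiplicities (the geometric multiplicity of λ is n − rank(A − λI), which equals the number of Jordan blocks for λ):
  λ = 2: algebraic multiplicity = 2, geometric multiplicity = 1
  λ = 4: algebraic multiplicity = 3, geometric multiplicity = 1

Determining the block sizes for each eigenvalue:
  λ = 2: one block (gm = 1), so the single block has size am = 2 → block sizes [2]
  λ = 4: one block (gm = 1), so the single block has size am = 3 → block sizes [3]

Assembling the blocks gives a Jordan form
J =
  [2, 1, 0, 0, 0]
  [0, 2, 0, 0, 0]
  [0, 0, 4, 1, 0]
  [0, 0, 0, 4, 1]
  [0, 0, 0, 0, 4]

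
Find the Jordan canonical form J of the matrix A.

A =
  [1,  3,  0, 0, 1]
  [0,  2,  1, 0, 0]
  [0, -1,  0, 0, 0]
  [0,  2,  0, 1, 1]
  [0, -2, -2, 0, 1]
J_3(1) ⊕ J_2(1)

The characteristic polynomial is
  det(x·I − A) = x^5 - 5*x^4 + 10*x^3 - 10*x^2 + 5*x - 1 = (x - 1)^5

Eigenvalues and multiplicities (the geometric multiplicity of λ is n − rank(A − λI), which equals the number of Jordan blocks for λ):
  λ = 1: algebraic multiplicity = 5, geometric multiplicity = 2

Determining the block sizes for each eigenvalue:
  λ = 1: with am = 5 and gm = 2, the partition is not yet determined (e.g. several partitions of 5 into 2 parts exist). Let N = A − (1)·I. Computing rank(N^1) = 3, rank(N^2) = 1, rank(N^3) = 0; the number of blocks of size ≥ j is rank(N^{j−1}) − rank(N^j), giving [2, 2, 1]. So we have 1 block(s) of size 3, 1 block(s) of size 2 → block sizes [3, 2]

Assembling the blocks gives a Jordan form
J =
  [1, 1, 0, 0, 0]
  [0, 1, 1, 0, 0]
  [0, 0, 1, 0, 0]
  [0, 0, 0, 1, 1]
  [0, 0, 0, 0, 1]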